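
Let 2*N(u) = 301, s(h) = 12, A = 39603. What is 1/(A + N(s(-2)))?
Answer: 2/79507 ≈ 2.5155e-5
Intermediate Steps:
N(u) = 301/2 (N(u) = (1/2)*301 = 301/2)
1/(A + N(s(-2))) = 1/(39603 + 301/2) = 1/(79507/2) = 2/79507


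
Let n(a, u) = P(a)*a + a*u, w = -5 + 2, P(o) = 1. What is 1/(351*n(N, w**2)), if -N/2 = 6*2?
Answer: -1/84240 ≈ -1.1871e-5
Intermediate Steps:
N = -24 (N = -12*2 = -2*12 = -24)
w = -3
n(a, u) = a + a*u (n(a, u) = 1*a + a*u = a + a*u)
1/(351*n(N, w**2)) = 1/(351*(-24*(1 + (-3)**2))) = 1/(351*(-24*(1 + 9))) = 1/(351*(-24*10)) = 1/(351*(-240)) = 1/(-84240) = -1/84240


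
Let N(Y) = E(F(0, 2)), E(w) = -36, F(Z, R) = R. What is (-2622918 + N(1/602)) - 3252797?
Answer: -5875751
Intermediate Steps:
N(Y) = -36
(-2622918 + N(1/602)) - 3252797 = (-2622918 - 36) - 3252797 = -2622954 - 3252797 = -5875751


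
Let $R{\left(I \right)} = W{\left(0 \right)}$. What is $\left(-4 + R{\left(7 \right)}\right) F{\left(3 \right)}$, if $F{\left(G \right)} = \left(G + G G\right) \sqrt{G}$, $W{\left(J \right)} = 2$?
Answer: $- 24 \sqrt{3} \approx -41.569$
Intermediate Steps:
$R{\left(I \right)} = 2$
$F{\left(G \right)} = \sqrt{G} \left(G + G^{2}\right)$ ($F{\left(G \right)} = \left(G + G^{2}\right) \sqrt{G} = \sqrt{G} \left(G + G^{2}\right)$)
$\left(-4 + R{\left(7 \right)}\right) F{\left(3 \right)} = \left(-4 + 2\right) 3^{\frac{3}{2}} \left(1 + 3\right) = - 2 \cdot 3 \sqrt{3} \cdot 4 = - 2 \cdot 12 \sqrt{3} = - 24 \sqrt{3}$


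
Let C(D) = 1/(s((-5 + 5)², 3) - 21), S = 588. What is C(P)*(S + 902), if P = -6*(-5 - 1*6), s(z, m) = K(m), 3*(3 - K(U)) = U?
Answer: -1490/19 ≈ -78.421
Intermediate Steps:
K(U) = 3 - U/3
s(z, m) = 3 - m/3
P = 66 (P = -6*(-5 - 6) = -6*(-11) = 66)
C(D) = -1/19 (C(D) = 1/((3 - ⅓*3) - 21) = 1/((3 - 1) - 21) = 1/(2 - 21) = 1/(-19) = -1/19)
C(P)*(S + 902) = -(588 + 902)/19 = -1/19*1490 = -1490/19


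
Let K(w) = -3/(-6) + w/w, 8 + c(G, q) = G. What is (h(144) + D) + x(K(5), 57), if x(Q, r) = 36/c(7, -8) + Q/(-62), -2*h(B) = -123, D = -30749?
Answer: -3809717/124 ≈ -30724.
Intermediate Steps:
h(B) = 123/2 (h(B) = -½*(-123) = 123/2)
c(G, q) = -8 + G
K(w) = 3/2 (K(w) = -3*(-⅙) + 1 = ½ + 1 = 3/2)
x(Q, r) = -36 - Q/62 (x(Q, r) = 36/(-8 + 7) + Q/(-62) = 36/(-1) + Q*(-1/62) = 36*(-1) - Q/62 = -36 - Q/62)
(h(144) + D) + x(K(5), 57) = (123/2 - 30749) + (-36 - 1/62*3/2) = -61375/2 + (-36 - 3/124) = -61375/2 - 4467/124 = -3809717/124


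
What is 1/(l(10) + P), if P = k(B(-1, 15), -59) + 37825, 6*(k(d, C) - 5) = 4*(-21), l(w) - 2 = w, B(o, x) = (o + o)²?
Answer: 1/37828 ≈ 2.6435e-5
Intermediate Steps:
B(o, x) = 4*o² (B(o, x) = (2*o)² = 4*o²)
l(w) = 2 + w
k(d, C) = -9 (k(d, C) = 5 + (4*(-21))/6 = 5 + (⅙)*(-84) = 5 - 14 = -9)
P = 37816 (P = -9 + 37825 = 37816)
1/(l(10) + P) = 1/((2 + 10) + 37816) = 1/(12 + 37816) = 1/37828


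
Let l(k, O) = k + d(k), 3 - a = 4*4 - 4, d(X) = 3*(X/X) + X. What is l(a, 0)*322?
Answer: -4830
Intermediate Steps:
d(X) = 3 + X (d(X) = 3*1 + X = 3 + X)
a = -9 (a = 3 - (4*4 - 4) = 3 - (16 - 4) = 3 - 1*12 = 3 - 12 = -9)
l(k, O) = 3 + 2*k (l(k, O) = k + (3 + k) = 3 + 2*k)
l(a, 0)*322 = (3 + 2*(-9))*322 = (3 - 18)*322 = -15*322 = -4830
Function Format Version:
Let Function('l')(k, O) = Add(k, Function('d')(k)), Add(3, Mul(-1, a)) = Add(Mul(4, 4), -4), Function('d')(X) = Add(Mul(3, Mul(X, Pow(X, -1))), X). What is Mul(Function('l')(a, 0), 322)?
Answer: -4830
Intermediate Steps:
Function('d')(X) = Add(3, X) (Function('d')(X) = Add(Mul(3, 1), X) = Add(3, X))
a = -9 (a = Add(3, Mul(-1, Add(Mul(4, 4), -4))) = Add(3, Mul(-1, Add(16, -4))) = Add(3, Mul(-1, 12)) = Add(3, -12) = -9)
Function('l')(k, O) = Add(3, Mul(2, k)) (Function('l')(k, O) = Add(k, Add(3, k)) = Add(3, Mul(2, k)))
Mul(Function('l')(a, 0), 322) = Mul(Add(3, Mul(2, -9)), 322) = Mul(Add(3, -18), 322) = Mul(-15, 322) = -4830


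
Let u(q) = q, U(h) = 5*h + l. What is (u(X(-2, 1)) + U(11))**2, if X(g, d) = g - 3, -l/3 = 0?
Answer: 2500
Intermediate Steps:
l = 0 (l = -3*0 = 0)
X(g, d) = -3 + g
U(h) = 5*h (U(h) = 5*h + 0 = 5*h)
(u(X(-2, 1)) + U(11))**2 = ((-3 - 2) + 5*11)**2 = (-5 + 55)**2 = 50**2 = 2500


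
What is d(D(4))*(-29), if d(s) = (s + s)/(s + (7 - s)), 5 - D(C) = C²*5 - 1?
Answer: 4292/7 ≈ 613.14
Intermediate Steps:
D(C) = 6 - 5*C² (D(C) = 5 - (C²*5 - 1) = 5 - (5*C² - 1) = 5 - (-1 + 5*C²) = 5 + (1 - 5*C²) = 6 - 5*C²)
d(s) = 2*s/7 (d(s) = (2*s)/7 = (2*s)*(⅐) = 2*s/7)
d(D(4))*(-29) = (2*(6 - 5*4²)/7)*(-29) = (2*(6 - 5*16)/7)*(-29) = (2*(6 - 80)/7)*(-29) = ((2/7)*(-74))*(-29) = -148/7*(-29) = 4292/7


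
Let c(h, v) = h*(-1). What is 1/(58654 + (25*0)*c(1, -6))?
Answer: 1/58654 ≈ 1.7049e-5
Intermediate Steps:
c(h, v) = -h
1/(58654 + (25*0)*c(1, -6)) = 1/(58654 + (25*0)*(-1*1)) = 1/(58654 + 0*(-1)) = 1/(58654 + 0) = 1/58654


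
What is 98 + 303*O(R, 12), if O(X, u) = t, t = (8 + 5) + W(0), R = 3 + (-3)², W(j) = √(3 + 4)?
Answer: 4037 + 303*√7 ≈ 4838.7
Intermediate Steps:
W(j) = √7
R = 12 (R = 3 + 9 = 12)
t = 13 + √7 (t = (8 + 5) + √7 = 13 + √7 ≈ 15.646)
O(X, u) = 13 + √7
98 + 303*O(R, 12) = 98 + 303*(13 + √7) = 98 + (3939 + 303*√7) = 4037 + 303*√7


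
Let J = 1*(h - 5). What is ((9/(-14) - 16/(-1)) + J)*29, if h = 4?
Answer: 5829/14 ≈ 416.36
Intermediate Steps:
J = -1 (J = 1*(4 - 5) = 1*(-1) = -1)
((9/(-14) - 16/(-1)) + J)*29 = ((9/(-14) - 16/(-1)) - 1)*29 = ((9*(-1/14) - 16*(-1)) - 1)*29 = ((-9/14 + 16) - 1)*29 = (215/14 - 1)*29 = (201/14)*29 = 5829/14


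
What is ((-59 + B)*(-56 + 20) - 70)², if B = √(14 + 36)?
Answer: 4283716 - 739440*√2 ≈ 3.2380e+6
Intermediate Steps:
B = 5*√2 (B = √50 = 5*√2 ≈ 7.0711)
((-59 + B)*(-56 + 20) - 70)² = ((-59 + 5*√2)*(-56 + 20) - 70)² = ((-59 + 5*√2)*(-36) - 70)² = ((2124 - 180*√2) - 70)² = (2054 - 180*√2)²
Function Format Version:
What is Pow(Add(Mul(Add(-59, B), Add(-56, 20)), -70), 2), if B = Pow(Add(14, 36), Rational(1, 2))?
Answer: Add(4283716, Mul(-739440, Pow(2, Rational(1, 2)))) ≈ 3.2380e+6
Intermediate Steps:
B = Mul(5, Pow(2, Rational(1, 2))) (B = Pow(50, Rational(1, 2)) = Mul(5, Pow(2, Rational(1, 2))) ≈ 7.0711)
Pow(Add(Mul(Add(-59, B), Add(-56, 20)), -70), 2) = Pow(Add(Mul(Add(-59, Mul(5, Pow(2, Rational(1, 2)))), Add(-56, 20)), -70), 2) = Pow(Add(Mul(Add(-59, Mul(5, Pow(2, Rational(1, 2)))), -36), -70), 2) = Pow(Add(Add(2124, Mul(-180, Pow(2, Rational(1, 2)))), -70), 2) = Pow(Add(2054, Mul(-180, Pow(2, Rational(1, 2)))), 2)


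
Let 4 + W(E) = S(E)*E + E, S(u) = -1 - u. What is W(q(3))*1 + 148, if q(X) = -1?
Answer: 143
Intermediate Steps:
W(E) = -4 + E + E*(-1 - E) (W(E) = -4 + ((-1 - E)*E + E) = -4 + (E*(-1 - E) + E) = -4 + (E + E*(-1 - E)) = -4 + E + E*(-1 - E))
W(q(3))*1 + 148 = (-4 - 1*(-1)²)*1 + 148 = (-4 - 1*1)*1 + 148 = (-4 - 1)*1 + 148 = -5*1 + 148 = -5 + 148 = 143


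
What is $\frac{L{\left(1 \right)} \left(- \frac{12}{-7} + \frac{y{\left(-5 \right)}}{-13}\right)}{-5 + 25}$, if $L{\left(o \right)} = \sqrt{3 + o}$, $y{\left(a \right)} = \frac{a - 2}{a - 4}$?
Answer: $\frac{271}{1638} \approx 0.16545$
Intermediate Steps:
$y{\left(a \right)} = \frac{-2 + a}{-4 + a}$
$\frac{L{\left(1 \right)} \left(- \frac{12}{-7} + \frac{y{\left(-5 \right)}}{-13}\right)}{-5 + 25} = \frac{\sqrt{3 + 1} \left(- \frac{12}{-7} + \frac{\frac{1}{-4 - 5} \left(-2 - 5\right)}{-13}\right)}{-5 + 25} = \frac{\sqrt{4} \left(\left(-12\right) \left(- \frac{1}{7}\right) + \frac{1}{-9} \left(-7\right) \left(- \frac{1}{13}\right)\right)}{20} = 2 \left(\frac{12}{7} + \left(- \frac{1}{9}\right) \left(-7\right) \left(- \frac{1}{13}\right)\right) \frac{1}{20} = 2 \left(\frac{12}{7} + \frac{7}{9} \left(- \frac{1}{13}\right)\right) \frac{1}{20} = 2 \left(\frac{12}{7} - \frac{7}{117}\right) \frac{1}{20} = 2 \cdot \frac{1355}{819} \cdot \frac{1}{20} = \frac{2710}{819} \cdot \frac{1}{20} = \frac{271}{1638}$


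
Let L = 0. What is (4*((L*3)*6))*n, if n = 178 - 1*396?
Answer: 0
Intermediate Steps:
n = -218 (n = 178 - 396 = -218)
(4*((L*3)*6))*n = (4*((0*3)*6))*(-218) = (4*(0*6))*(-218) = (4*0)*(-218) = 0*(-218) = 0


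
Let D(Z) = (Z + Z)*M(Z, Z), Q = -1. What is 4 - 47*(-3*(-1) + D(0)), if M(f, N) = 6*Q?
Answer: -137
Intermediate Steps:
M(f, N) = -6 (M(f, N) = 6*(-1) = -6)
D(Z) = -12*Z (D(Z) = (Z + Z)*(-6) = (2*Z)*(-6) = -12*Z)
4 - 47*(-3*(-1) + D(0)) = 4 - 47*(-3*(-1) - 12*0) = 4 - 47*(3 + 0) = 4 - 47*3 = 4 - 141 = -137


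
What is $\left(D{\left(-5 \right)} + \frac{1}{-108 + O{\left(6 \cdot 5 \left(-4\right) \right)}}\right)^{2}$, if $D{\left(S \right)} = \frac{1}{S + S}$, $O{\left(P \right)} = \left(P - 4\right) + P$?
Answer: $\frac{32761}{3097600} \approx 0.010576$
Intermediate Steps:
$O{\left(P \right)} = -4 + 2 P$ ($O{\left(P \right)} = \left(-4 + P\right) + P = -4 + 2 P$)
$D{\left(S \right)} = \frac{1}{2 S}$
$\left(D{\left(-5 \right)} + \frac{1}{-108 + O{\left(6 \cdot 5 \left(-4\right) \right)}}\right)^{2} = \left(\frac{1}{2 \left(-5\right)} + \frac{1}{-108 + \left(-4 + 2 \cdot 6 \cdot 5 \left(-4\right)\right)}\right)^{2} = \left(\frac{1}{2} \left(- \frac{1}{5}\right) + \frac{1}{-108 + \left(-4 + 2 \cdot 30 \left(-4\right)\right)}\right)^{2} = \left(- \frac{1}{10} + \frac{1}{-108 + \left(-4 + 2 \left(-120\right)\right)}\right)^{2} = \left(- \frac{1}{10} + \frac{1}{-108 - 244}\right)^{2} = \left(- \frac{1}{10} + \frac{1}{-352}\right)^{2} = \left(- \frac{1}{10} - \frac{1}{352}\right)^{2} = \left(- \frac{181}{1760}\right)^{2} = \frac{32761}{3097600}$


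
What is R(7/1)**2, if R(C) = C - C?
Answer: 0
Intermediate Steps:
R(C) = 0
R(7/1)**2 = 0**2 = 0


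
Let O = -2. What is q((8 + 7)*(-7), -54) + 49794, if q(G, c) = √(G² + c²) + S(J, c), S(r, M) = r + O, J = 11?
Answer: 49803 + 3*√1549 ≈ 49921.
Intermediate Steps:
S(r, M) = -2 + r (S(r, M) = r - 2 = -2 + r)
q(G, c) = 9 + √(G² + c²) (q(G, c) = √(G² + c²) + (-2 + 11) = √(G² + c²) + 9 = 9 + √(G² + c²))
q((8 + 7)*(-7), -54) + 49794 = (9 + √(((8 + 7)*(-7))² + (-54)²)) + 49794 = (9 + √((15*(-7))² + 2916)) + 49794 = (9 + √((-105)² + 2916)) + 49794 = (9 + √(11025 + 2916)) + 49794 = (9 + √13941) + 49794 = (9 + 3*√1549) + 49794 = 49803 + 3*√1549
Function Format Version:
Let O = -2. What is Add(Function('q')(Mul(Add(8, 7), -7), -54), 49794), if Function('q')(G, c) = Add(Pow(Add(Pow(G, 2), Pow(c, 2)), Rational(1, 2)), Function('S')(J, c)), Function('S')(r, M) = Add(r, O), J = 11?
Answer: Add(49803, Mul(3, Pow(1549, Rational(1, 2)))) ≈ 49921.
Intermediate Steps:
Function('S')(r, M) = Add(-2, r) (Function('S')(r, M) = Add(r, -2) = Add(-2, r))
Function('q')(G, c) = Add(9, Pow(Add(Pow(G, 2), Pow(c, 2)), Rational(1, 2))) (Function('q')(G, c) = Add(Pow(Add(Pow(G, 2), Pow(c, 2)), Rational(1, 2)), Add(-2, 11)) = Add(Pow(Add(Pow(G, 2), Pow(c, 2)), Rational(1, 2)), 9) = Add(9, Pow(Add(Pow(G, 2), Pow(c, 2)), Rational(1, 2))))
Add(Function('q')(Mul(Add(8, 7), -7), -54), 49794) = Add(Add(9, Pow(Add(Pow(Mul(Add(8, 7), -7), 2), Pow(-54, 2)), Rational(1, 2))), 49794) = Add(Add(9, Pow(Add(Pow(Mul(15, -7), 2), 2916), Rational(1, 2))), 49794) = Add(Add(9, Pow(Add(Pow(-105, 2), 2916), Rational(1, 2))), 49794) = Add(Add(9, Pow(Add(11025, 2916), Rational(1, 2))), 49794) = Add(Add(9, Pow(13941, Rational(1, 2))), 49794) = Add(Add(9, Mul(3, Pow(1549, Rational(1, 2)))), 49794) = Add(49803, Mul(3, Pow(1549, Rational(1, 2))))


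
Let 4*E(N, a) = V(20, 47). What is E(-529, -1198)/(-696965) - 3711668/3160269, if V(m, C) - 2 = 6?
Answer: -2586909008158/2202596883585 ≈ -1.1745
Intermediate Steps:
V(m, C) = 8 (V(m, C) = 2 + 6 = 8)
E(N, a) = 2 (E(N, a) = (¼)*8 = 2)
E(-529, -1198)/(-696965) - 3711668/3160269 = 2/(-696965) - 3711668/3160269 = 2*(-1/696965) - 3711668*1/3160269 = -2/696965 - 3711668/3160269 = -2586909008158/2202596883585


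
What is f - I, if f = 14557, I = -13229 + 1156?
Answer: 26630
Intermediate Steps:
I = -12073
f - I = 14557 - 1*(-12073) = 14557 + 12073 = 26630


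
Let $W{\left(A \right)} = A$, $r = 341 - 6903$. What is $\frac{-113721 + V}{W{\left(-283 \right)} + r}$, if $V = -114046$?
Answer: $\frac{227767}{6845} \approx 33.275$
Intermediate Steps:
$r = -6562$ ($r = 341 - 6903 = -6562$)
$\frac{-113721 + V}{W{\left(-283 \right)} + r} = \frac{-113721 - 114046}{-283 - 6562} = - \frac{227767}{-6845} = \left(-227767\right) \left(- \frac{1}{6845}\right) = \frac{227767}{6845}$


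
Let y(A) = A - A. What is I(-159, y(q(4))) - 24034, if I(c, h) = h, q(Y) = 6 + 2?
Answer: -24034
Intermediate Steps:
q(Y) = 8
y(A) = 0
I(-159, y(q(4))) - 24034 = 0 - 24034 = -24034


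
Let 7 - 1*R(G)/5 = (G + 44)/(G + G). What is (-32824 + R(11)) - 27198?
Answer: -119999/2 ≈ -60000.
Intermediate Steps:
R(G) = 35 - 5*(44 + G)/(2*G) (R(G) = 35 - 5*(G + 44)/(G + G) = 35 - 5*(44 + G)/(2*G))
(-32824 + R(11)) - 27198 = (-32824 + (65/2 - 110/11)) - 27198 = (-32824 + (65/2 - 110*1/11)) - 27198 = (-32824 + (65/2 - 10)) - 27198 = (-32824 + 45/2) - 27198 = -65603/2 - 27198 = -119999/2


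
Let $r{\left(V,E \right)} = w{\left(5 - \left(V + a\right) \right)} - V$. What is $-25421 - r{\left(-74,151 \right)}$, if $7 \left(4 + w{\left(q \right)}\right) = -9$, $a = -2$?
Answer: $- \frac{178428}{7} \approx -25490.0$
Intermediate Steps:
$w{\left(q \right)} = - \frac{37}{7}$ ($w{\left(q \right)} = -4 + \frac{1}{7} \left(-9\right) = -4 - \frac{9}{7} = - \frac{37}{7}$)
$r{\left(V,E \right)} = - \frac{37}{7} - V$
$-25421 - r{\left(-74,151 \right)} = -25421 - \left(- \frac{37}{7} - -74\right) = -25421 - \left(- \frac{37}{7} + 74\right) = -25421 - \frac{481}{7} = - \frac{178428}{7}$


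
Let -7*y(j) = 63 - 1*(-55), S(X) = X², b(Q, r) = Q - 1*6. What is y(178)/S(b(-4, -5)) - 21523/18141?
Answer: -8603369/6349350 ≈ -1.3550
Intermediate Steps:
b(Q, r) = -6 + Q (b(Q, r) = Q - 6 = -6 + Q)
y(j) = -118/7 (y(j) = -(63 - 1*(-55))/7 = -(63 + 55)/7 = -⅐*118 = -118/7)
y(178)/S(b(-4, -5)) - 21523/18141 = -118/(7*(-6 - 4)²) - 21523/18141 = -118/(7*((-10)²)) - 21523*1/18141 = -118/7/100 - 21523/18141 = -118/7*1/100 - 21523/18141 = -59/350 - 21523/18141 = -8603369/6349350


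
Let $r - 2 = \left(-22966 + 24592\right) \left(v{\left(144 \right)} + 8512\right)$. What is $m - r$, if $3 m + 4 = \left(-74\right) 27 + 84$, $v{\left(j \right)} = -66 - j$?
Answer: $- \frac{40499080}{3} \approx -1.35 \cdot 10^{7}$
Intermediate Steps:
$m = - \frac{1918}{3}$ ($m = - \frac{4}{3} + \frac{\left(-74\right) 27 + 84}{3} = - \frac{4}{3} + \frac{-1998 + 84}{3} = - \frac{4}{3} + \frac{1}{3} \left(-1914\right) = - \frac{4}{3} - 638 = - \frac{1918}{3} \approx -639.33$)
$r = 13499054$ ($r = 2 + \left(-22966 + 24592\right) \left(\left(-66 - 144\right) + 8512\right) = 2 + 1626 \left(\left(-66 - 144\right) + 8512\right) = 2 + 1626 \left(-210 + 8512\right) = 2 + 1626 \cdot 8302 = 2 + 13499052 = 13499054$)
$m - r = - \frac{1918}{3} - 13499054 = - \frac{40499080}{3}$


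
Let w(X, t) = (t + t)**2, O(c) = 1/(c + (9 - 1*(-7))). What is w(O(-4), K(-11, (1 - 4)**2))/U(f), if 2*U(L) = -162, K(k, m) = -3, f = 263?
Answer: -4/9 ≈ -0.44444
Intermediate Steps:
O(c) = 1/(16 + c) (O(c) = 1/(c + (9 + 7)) = 1/(c + 16) = 1/(16 + c))
U(L) = -81 (U(L) = (1/2)*(-162) = -81)
w(X, t) = 4*t**2 (w(X, t) = (2*t)**2 = 4*t**2)
w(O(-4), K(-11, (1 - 4)**2))/U(f) = (4*(-3)**2)/(-81) = (4*9)*(-1/81) = 36*(-1/81) = -4/9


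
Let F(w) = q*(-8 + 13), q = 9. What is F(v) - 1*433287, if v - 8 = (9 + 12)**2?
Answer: -433242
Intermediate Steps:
v = 449 (v = 8 + (9 + 12)**2 = 8 + 21**2 = 8 + 441 = 449)
F(w) = 45 (F(w) = 9*(-8 + 13) = 9*5 = 45)
F(v) - 1*433287 = 45 - 1*433287 = 45 - 433287 = -433242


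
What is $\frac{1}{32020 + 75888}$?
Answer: $\frac{1}{107908} \approx 9.2672 \cdot 10^{-6}$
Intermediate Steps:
$\frac{1}{32020 + 75888} = \frac{1}{107908}$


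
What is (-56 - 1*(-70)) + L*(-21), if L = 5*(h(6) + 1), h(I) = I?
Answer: -721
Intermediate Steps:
L = 35 (L = 5*(6 + 1) = 5*7 = 35)
(-56 - 1*(-70)) + L*(-21) = (-56 - 1*(-70)) + 35*(-21) = (-56 + 70) - 735 = 14 - 735 = -721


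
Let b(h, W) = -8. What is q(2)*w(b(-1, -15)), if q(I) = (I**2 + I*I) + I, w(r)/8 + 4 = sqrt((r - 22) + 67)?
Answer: -320 + 80*sqrt(37) ≈ 166.62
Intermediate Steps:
w(r) = -32 + 8*sqrt(45 + r) (w(r) = -32 + 8*sqrt((r - 22) + 67) = -32 + 8*sqrt((-22 + r) + 67) = -32 + 8*sqrt(45 + r))
q(I) = I + 2*I**2 (q(I) = (I**2 + I**2) + I = 2*I**2 + I = I + 2*I**2)
q(2)*w(b(-1, -15)) = (2*(1 + 2*2))*(-32 + 8*sqrt(45 - 8)) = (2*(1 + 4))*(-32 + 8*sqrt(37)) = (2*5)*(-32 + 8*sqrt(37)) = 10*(-32 + 8*sqrt(37)) = -320 + 80*sqrt(37)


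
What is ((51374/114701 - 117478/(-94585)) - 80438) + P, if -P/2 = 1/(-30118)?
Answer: -13141282301558602273/163375001926015 ≈ -80436.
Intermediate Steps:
P = 1/15059 (P = -2/(-30118) = -2*(-1/30118) = 1/15059 ≈ 6.6406e-5)
((51374/114701 - 117478/(-94585)) - 80438) + P = ((51374/114701 - 117478/(-94585)) - 80438) + 1/15059 = ((51374*(1/114701) - 117478*(-1/94585)) - 80438) + 1/15059 = ((51374/114701 + 117478/94585) - 80438) + 1/15059 = (18334053868/10848994085 - 80438) + 1/15059 = -872653052155362/10848994085 + 1/15059 = -13141282301558602273/163375001926015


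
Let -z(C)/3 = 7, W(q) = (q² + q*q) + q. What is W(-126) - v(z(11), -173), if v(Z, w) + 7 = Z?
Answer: 31654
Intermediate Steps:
W(q) = q + 2*q² (W(q) = (q² + q²) + q = 2*q² + q = q + 2*q²)
z(C) = -21 (z(C) = -3*7 = -21)
v(Z, w) = -7 + Z
W(-126) - v(z(11), -173) = -126*(1 + 2*(-126)) - (-7 - 21) = -126*(1 - 252) - 1*(-28) = -126*(-251) + 28 = 31626 + 28 = 31654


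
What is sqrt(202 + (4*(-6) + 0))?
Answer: sqrt(178) ≈ 13.342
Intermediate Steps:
sqrt(202 + (4*(-6) + 0)) = sqrt(202 + (-24 + 0)) = sqrt(202 - 24) = sqrt(178)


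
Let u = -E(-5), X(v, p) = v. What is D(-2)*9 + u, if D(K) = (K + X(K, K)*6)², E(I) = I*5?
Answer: 1789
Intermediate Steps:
E(I) = 5*I
u = 25 (u = -5*(-5) = -1*(-25) = 25)
D(K) = 49*K² (D(K) = (K + K*6)² = (K + 6*K)² = (7*K)² = 49*K²)
D(-2)*9 + u = (49*(-2)²)*9 + 25 = (49*4)*9 + 25 = 196*9 + 25 = 1764 + 25 = 1789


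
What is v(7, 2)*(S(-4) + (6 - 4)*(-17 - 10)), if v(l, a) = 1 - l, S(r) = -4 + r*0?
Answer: 348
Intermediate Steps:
S(r) = -4 (S(r) = -4 + 0 = -4)
v(7, 2)*(S(-4) + (6 - 4)*(-17 - 10)) = (1 - 1*7)*(-4 + (6 - 4)*(-17 - 10)) = (1 - 7)*(-4 + 2*(-27)) = -6*(-4 - 54) = -6*(-58) = 348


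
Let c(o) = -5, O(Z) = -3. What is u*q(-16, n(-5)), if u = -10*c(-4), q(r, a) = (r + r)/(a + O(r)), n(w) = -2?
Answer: 320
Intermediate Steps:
q(r, a) = 2*r/(-3 + a) (q(r, a) = (r + r)/(a - 3) = (2*r)/(-3 + a) = 2*r/(-3 + a))
u = 50 (u = -10*(-5) = 50)
u*q(-16, n(-5)) = 50*(2*(-16)/(-3 - 2)) = 50*(2*(-16)/(-5)) = 50*(2*(-16)*(-⅕)) = 50*(32/5) = 320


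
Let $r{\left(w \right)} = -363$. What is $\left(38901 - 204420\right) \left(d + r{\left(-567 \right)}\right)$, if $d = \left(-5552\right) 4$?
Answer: $3735929349$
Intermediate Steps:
$d = -22208$
$\left(38901 - 204420\right) \left(d + r{\left(-567 \right)}\right) = \left(38901 - 204420\right) \left(-22208 - 363\right) = \left(-165519\right) \left(-22571\right) = 3735929349$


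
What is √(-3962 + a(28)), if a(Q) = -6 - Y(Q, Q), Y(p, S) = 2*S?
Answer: 2*I*√1006 ≈ 63.435*I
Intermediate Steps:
a(Q) = -6 - 2*Q
√(-3962 + a(28)) = √(-3962 + (-6 - 2*28)) = √(-3962 + (-6 - 56)) = √(-3962 - 62) = √(-4024) = 2*I*√1006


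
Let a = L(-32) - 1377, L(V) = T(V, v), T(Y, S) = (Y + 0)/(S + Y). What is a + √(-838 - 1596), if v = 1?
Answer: -42655/31 + I*√2434 ≈ -1376.0 + 49.336*I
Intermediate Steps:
T(Y, S) = Y/(S + Y)
L(V) = V/(1 + V)
a = -42655/31 (a = -32/(1 - 32) - 1377 = -32/(-31) - 1377 = -32*(-1/31) - 1377 = 32/31 - 1377 = -42655/31 ≈ -1376.0)
a + √(-838 - 1596) = -42655/31 + √(-838 - 1596) = -42655/31 + √(-2434) = -42655/31 + I*√2434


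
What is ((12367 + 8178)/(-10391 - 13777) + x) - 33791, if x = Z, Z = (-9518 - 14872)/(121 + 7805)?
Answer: -1078934415913/31925928 ≈ -33795.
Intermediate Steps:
Z = -4065/1321 (Z = -24390/7926 = -24390*1/7926 = -4065/1321 ≈ -3.0772)
x = -4065/1321 ≈ -3.0772
((12367 + 8178)/(-10391 - 13777) + x) - 33791 = ((12367 + 8178)/(-10391 - 13777) - 4065/1321) - 33791 = (20545/(-24168) - 4065/1321) - 33791 = (20545*(-1/24168) - 4065/1321) - 33791 = (-20545/24168 - 4065/1321) - 33791 = -125382865/31925928 - 33791 = -1078934415913/31925928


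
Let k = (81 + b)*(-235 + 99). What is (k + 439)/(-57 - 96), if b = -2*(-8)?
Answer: 1417/17 ≈ 83.353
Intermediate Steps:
b = 16
k = -13192 (k = (81 + 16)*(-235 + 99) = 97*(-136) = -13192)
(k + 439)/(-57 - 96) = (-13192 + 439)/(-57 - 96) = -12753/(-153) = -12753*(-1/153) = 1417/17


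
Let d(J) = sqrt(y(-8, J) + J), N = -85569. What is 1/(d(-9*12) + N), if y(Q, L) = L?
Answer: -28523/2440684659 - 2*I*sqrt(6)/2440684659 ≈ -1.1686e-5 - 2.0072e-9*I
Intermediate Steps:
d(J) = sqrt(2)*sqrt(J) (d(J) = sqrt(J + J) = sqrt(2*J) = sqrt(2)*sqrt(J))
1/(d(-9*12) + N) = 1/(sqrt(2)*sqrt(-9*12) - 85569) = 1/(sqrt(2)*sqrt(-108) - 85569) = 1/(sqrt(2)*(6*I*sqrt(3)) - 85569) = 1/(6*I*sqrt(6) - 85569) = 1/(-85569 + 6*I*sqrt(6))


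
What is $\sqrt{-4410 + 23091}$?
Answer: $\sqrt{18681} \approx 136.68$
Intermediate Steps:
$\sqrt{-4410 + 23091} = \sqrt{18681}$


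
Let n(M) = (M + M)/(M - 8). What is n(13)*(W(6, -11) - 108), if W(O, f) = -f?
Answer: -2522/5 ≈ -504.40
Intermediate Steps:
n(M) = 2*M/(-8 + M) (n(M) = (2*M)/(-8 + M) = 2*M/(-8 + M))
n(13)*(W(6, -11) - 108) = (2*13/(-8 + 13))*(-1*(-11) - 108) = (2*13/5)*(11 - 108) = (2*13*(⅕))*(-97) = (26/5)*(-97) = -2522/5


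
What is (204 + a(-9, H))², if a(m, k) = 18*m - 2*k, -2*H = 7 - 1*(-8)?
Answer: 3249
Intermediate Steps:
H = -15/2 (H = -(7 - 1*(-8))/2 = -(7 + 8)/2 = -½*15 = -15/2 ≈ -7.5000)
a(m, k) = -2*k + 18*m
(204 + a(-9, H))² = (204 + (-2*(-15/2) + 18*(-9)))² = (204 + (15 - 162))² = (204 - 147)² = 57² = 3249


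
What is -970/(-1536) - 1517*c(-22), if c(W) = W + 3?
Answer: 22136549/768 ≈ 28824.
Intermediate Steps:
c(W) = 3 + W
-970/(-1536) - 1517*c(-22) = -970/(-1536) - 1517*(3 - 22) = -970*(-1/1536) - 1517*(-19) = 485/768 + 28823 = 22136549/768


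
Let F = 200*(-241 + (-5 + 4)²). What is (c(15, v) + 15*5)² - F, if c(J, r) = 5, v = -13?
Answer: 54400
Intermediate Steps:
F = -48000 (F = 200*(-241 + (-1)²) = 200*(-241 + 1) = 200*(-240) = -48000)
(c(15, v) + 15*5)² - F = (5 + 15*5)² - 1*(-48000) = (5 + 75)² + 48000 = 80² + 48000 = 6400 + 48000 = 54400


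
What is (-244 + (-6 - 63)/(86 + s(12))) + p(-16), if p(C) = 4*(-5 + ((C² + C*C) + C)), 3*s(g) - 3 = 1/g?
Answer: 5386276/3133 ≈ 1719.2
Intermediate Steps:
s(g) = 1 + 1/(3*g)
p(C) = -20 + 4*C + 8*C² (p(C) = 4*(-5 + ((C² + C²) + C)) = 4*(-5 + (2*C² + C)) = 4*(-5 + (C + 2*C²)) = 4*(-5 + C + 2*C²) = -20 + 4*C + 8*C²)
(-244 + (-6 - 63)/(86 + s(12))) + p(-16) = (-244 + (-6 - 63)/(86 + (⅓ + 12)/12)) + (-20 + 4*(-16) + 8*(-16)²) = (-244 - 69/(86 + (1/12)*(37/3))) + (-20 - 64 + 8*256) = (-244 - 69/(86 + 37/36)) + (-20 - 64 + 2048) = (-244 - 69/3133/36) + 1964 = (-244 - 69*36/3133) + 1964 = (-244 - 2484/3133) + 1964 = -766936/3133 + 1964 = 5386276/3133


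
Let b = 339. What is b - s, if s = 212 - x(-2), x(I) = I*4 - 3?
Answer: 116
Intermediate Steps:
x(I) = -3 + 4*I (x(I) = 4*I - 3 = -3 + 4*I)
s = 223 (s = 212 - (-3 + 4*(-2)) = 212 - (-3 - 8) = 212 - 1*(-11) = 212 + 11 = 223)
b - s = 339 - 1*223 = 339 - 223 = 116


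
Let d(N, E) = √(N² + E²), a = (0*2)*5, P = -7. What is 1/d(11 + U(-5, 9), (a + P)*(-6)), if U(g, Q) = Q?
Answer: √541/1082 ≈ 0.021497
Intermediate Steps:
a = 0 (a = 0*5 = 0)
d(N, E) = √(E² + N²)
1/d(11 + U(-5, 9), (a + P)*(-6)) = 1/(√(((0 - 7)*(-6))² + (11 + 9)²)) = 1/(√((-7*(-6))² + 20²)) = 1/(√(42² + 400)) = 1/(√(1764 + 400)) = 1/(√2164) = 1/(2*√541) = √541/1082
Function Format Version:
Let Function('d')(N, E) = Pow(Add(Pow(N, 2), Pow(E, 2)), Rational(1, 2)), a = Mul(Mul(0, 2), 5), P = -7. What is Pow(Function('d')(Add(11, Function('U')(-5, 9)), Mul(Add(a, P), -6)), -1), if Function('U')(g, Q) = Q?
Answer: Mul(Rational(1, 1082), Pow(541, Rational(1, 2))) ≈ 0.021497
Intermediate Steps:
a = 0 (a = Mul(0, 5) = 0)
Function('d')(N, E) = Pow(Add(Pow(E, 2), Pow(N, 2)), Rational(1, 2))
Pow(Function('d')(Add(11, Function('U')(-5, 9)), Mul(Add(a, P), -6)), -1) = Pow(Pow(Add(Pow(Mul(Add(0, -7), -6), 2), Pow(Add(11, 9), 2)), Rational(1, 2)), -1) = Pow(Pow(Add(Pow(Mul(-7, -6), 2), Pow(20, 2)), Rational(1, 2)), -1) = Pow(Pow(Add(Pow(42, 2), 400), Rational(1, 2)), -1) = Pow(Pow(Add(1764, 400), Rational(1, 2)), -1) = Pow(Pow(2164, Rational(1, 2)), -1) = Pow(Mul(2, Pow(541, Rational(1, 2))), -1) = Mul(Rational(1, 1082), Pow(541, Rational(1, 2)))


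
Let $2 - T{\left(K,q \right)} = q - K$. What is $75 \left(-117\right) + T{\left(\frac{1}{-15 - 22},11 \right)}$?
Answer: $- \frac{325009}{37} \approx -8784.0$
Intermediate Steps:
$T{\left(K,q \right)} = 2 + K - q$ ($T{\left(K,q \right)} = 2 - \left(q - K\right) = 2 + \left(K - q\right) = 2 + K - q$)
$75 \left(-117\right) + T{\left(\frac{1}{-15 - 22},11 \right)} = 75 \left(-117\right) + \left(2 + \frac{1}{-15 - 22} - 11\right) = -8775 + \left(2 + \frac{1}{-37} - 11\right) = -8775 - \frac{334}{37} = - \frac{325009}{37}$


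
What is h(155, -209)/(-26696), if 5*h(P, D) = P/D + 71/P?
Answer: 4593/2162042300 ≈ 2.1244e-6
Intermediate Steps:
h(P, D) = 71/(5*P) + P/(5*D) (h(P, D) = (P/D + 71/P)/5 = (71/P + P/D)/5 = 71/(5*P) + P/(5*D))
h(155, -209)/(-26696) = ((71/5)/155 + (1/5)*155/(-209))/(-26696) = ((71/5)*(1/155) + (1/5)*155*(-1/209))*(-1/26696) = (71/775 - 31/209)*(-1/26696) = -9186/161975*(-1/26696) = 4593/2162042300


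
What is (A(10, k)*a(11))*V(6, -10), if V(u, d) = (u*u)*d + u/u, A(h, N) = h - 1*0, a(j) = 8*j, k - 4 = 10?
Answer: -315920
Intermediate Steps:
k = 14 (k = 4 + 10 = 14)
A(h, N) = h (A(h, N) = h + 0 = h)
V(u, d) = 1 + d*u² (V(u, d) = u²*d + 1 = d*u² + 1 = 1 + d*u²)
(A(10, k)*a(11))*V(6, -10) = (10*(8*11))*(1 - 10*6²) = (10*88)*(1 - 10*36) = 880*(1 - 360) = 880*(-359) = -315920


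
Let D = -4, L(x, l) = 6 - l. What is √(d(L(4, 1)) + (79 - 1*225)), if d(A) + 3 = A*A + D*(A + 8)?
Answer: 4*I*√11 ≈ 13.266*I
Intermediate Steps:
d(A) = -35 + A² - 4*A (d(A) = -3 + (A*A - 4*(A + 8)) = -3 + (A² - 4*(8 + A)) = -3 + (A² + (-32 - 4*A)) = -3 + (-32 + A² - 4*A) = -35 + A² - 4*A)
√(d(L(4, 1)) + (79 - 1*225)) = √((-35 + (6 - 1*1)² - 4*(6 - 1*1)) + (79 - 1*225)) = √((-35 + (6 - 1)² - 4*(6 - 1)) + (79 - 225)) = √((-35 + 5² - 4*5) - 146) = √((-35 + 25 - 20) - 146) = √(-30 - 146) = √(-176) = 4*I*√11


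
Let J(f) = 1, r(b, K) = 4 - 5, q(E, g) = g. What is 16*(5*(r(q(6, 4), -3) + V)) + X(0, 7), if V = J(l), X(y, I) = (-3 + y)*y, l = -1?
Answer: 0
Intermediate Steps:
r(b, K) = -1
X(y, I) = y*(-3 + y)
V = 1
16*(5*(r(q(6, 4), -3) + V)) + X(0, 7) = 16*(5*(-1 + 1)) + 0*(-3 + 0) = 16*(5*0) + 0*(-3) = 16*0 + 0 = 0 + 0 = 0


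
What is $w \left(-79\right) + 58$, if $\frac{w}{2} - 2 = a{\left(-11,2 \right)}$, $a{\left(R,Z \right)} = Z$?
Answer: $-574$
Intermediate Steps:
$w = 8$ ($w = 4 + 2 \cdot 2 = 4 + 4 = 8$)
$w \left(-79\right) + 58 = 8 \left(-79\right) + 58 = -632 + 58 = -574$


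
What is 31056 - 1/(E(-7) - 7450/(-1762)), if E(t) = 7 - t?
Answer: 498727423/16059 ≈ 31056.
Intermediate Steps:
31056 - 1/(E(-7) - 7450/(-1762)) = 31056 - 1/((7 - 1*(-7)) - 7450/(-1762)) = 31056 - 1/((7 + 7) - 7450*(-1/1762)) = 31056 - 1/(14 + 3725/881) = 31056 - 1/16059/881 = 31056 - 1*881/16059 = 31056 - 881/16059 = 498727423/16059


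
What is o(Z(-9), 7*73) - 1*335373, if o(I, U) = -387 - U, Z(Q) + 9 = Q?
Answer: -336271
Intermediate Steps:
Z(Q) = -9 + Q
o(Z(-9), 7*73) - 1*335373 = (-387 - 7*73) - 1*335373 = (-387 - 1*511) - 335373 = (-387 - 511) - 335373 = -898 - 335373 = -336271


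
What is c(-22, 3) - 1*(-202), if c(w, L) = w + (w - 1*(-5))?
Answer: 163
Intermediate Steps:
c(w, L) = 5 + 2*w (c(w, L) = w + (w + 5) = w + (5 + w) = 5 + 2*w)
c(-22, 3) - 1*(-202) = (5 + 2*(-22)) - 1*(-202) = (5 - 44) + 202 = -39 + 202 = 163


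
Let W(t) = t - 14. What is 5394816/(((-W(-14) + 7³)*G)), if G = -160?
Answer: -24084/265 ≈ -90.883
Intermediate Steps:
W(t) = -14 + t
5394816/(((-W(-14) + 7³)*G)) = 5394816/(((-(-14 - 14) + 7³)*(-160))) = 5394816/(((-1*(-28) + 343)*(-160))) = 5394816/(((28 + 343)*(-160))) = 5394816/((371*(-160))) = 5394816/(-59360) = 5394816*(-1/59360) = -24084/265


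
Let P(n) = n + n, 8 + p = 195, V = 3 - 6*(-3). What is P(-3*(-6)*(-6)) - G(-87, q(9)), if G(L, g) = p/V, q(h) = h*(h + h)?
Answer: -4723/21 ≈ -224.90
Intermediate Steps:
V = 21 (V = 3 + 18 = 21)
q(h) = 2*h² (q(h) = h*(2*h) = 2*h²)
p = 187 (p = -8 + 195 = 187)
G(L, g) = 187/21
P(n) = 2*n
P(-3*(-6)*(-6)) - G(-87, q(9)) = 2*(-3*(-6)*(-6)) - 1*187/21 = 2*(18*(-6)) - 187/21 = 2*(-108) - 187/21 = -216 - 187/21 = -4723/21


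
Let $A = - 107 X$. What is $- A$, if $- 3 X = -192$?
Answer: $6848$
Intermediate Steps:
$X = 64$ ($X = \left(- \frac{1}{3}\right) \left(-192\right) = 64$)
$A = -6848$ ($A = \left(-107\right) 64 = -6848$)
$- A = \left(-1\right) \left(-6848\right) = 6848$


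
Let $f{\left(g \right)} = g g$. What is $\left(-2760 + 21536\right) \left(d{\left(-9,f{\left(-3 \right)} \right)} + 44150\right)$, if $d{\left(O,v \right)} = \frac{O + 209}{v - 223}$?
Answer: $\frac{88696885200}{107} \approx 8.2894 \cdot 10^{8}$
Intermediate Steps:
$f{\left(g \right)} = g^{2}$
$d{\left(O,v \right)} = \frac{209 + O}{-223 + v}$
$\left(-2760 + 21536\right) \left(d{\left(-9,f{\left(-3 \right)} \right)} + 44150\right) = \left(-2760 + 21536\right) \left(\frac{209 - 9}{-223 + \left(-3\right)^{2}} + 44150\right) = 18776 \left(\frac{1}{-223 + 9} \cdot 200 + 44150\right) = 18776 \left(\frac{1}{-214} \cdot 200 + 44150\right) = 18776 \left(\left(- \frac{1}{214}\right) 200 + 44150\right) = 18776 \left(- \frac{100}{107} + 44150\right) = 18776 \cdot \frac{4723950}{107} = \frac{88696885200}{107}$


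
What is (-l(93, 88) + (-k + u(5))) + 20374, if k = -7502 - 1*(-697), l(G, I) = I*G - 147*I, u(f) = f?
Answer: 31936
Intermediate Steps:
l(G, I) = -147*I + G*I (l(G, I) = G*I - 147*I = -147*I + G*I)
k = -6805 (k = -7502 + 697 = -6805)
(-l(93, 88) + (-k + u(5))) + 20374 = (-88*(-147 + 93) + (-1*(-6805) + 5)) + 20374 = (-88*(-54) + (6805 + 5)) + 20374 = (-1*(-4752) + 6810) + 20374 = (4752 + 6810) + 20374 = 11562 + 20374 = 31936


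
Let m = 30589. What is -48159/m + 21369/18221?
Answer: -223848798/557362169 ≈ -0.40162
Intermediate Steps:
-48159/m + 21369/18221 = -48159/30589 + 21369/18221 = -223848798/557362169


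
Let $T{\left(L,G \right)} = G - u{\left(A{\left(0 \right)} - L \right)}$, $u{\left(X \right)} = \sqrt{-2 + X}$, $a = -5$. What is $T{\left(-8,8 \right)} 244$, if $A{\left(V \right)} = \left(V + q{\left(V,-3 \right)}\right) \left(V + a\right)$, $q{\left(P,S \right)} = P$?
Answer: $1952 - 244 \sqrt{6} \approx 1354.3$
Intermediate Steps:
$A{\left(V \right)} = 2 V \left(-5 + V\right)$ ($A{\left(V \right)} = \left(V + V\right) \left(V - 5\right) = 2 V \left(-5 + V\right)$)
$T{\left(L,G \right)} = G - \sqrt{-2 - L}$ ($T{\left(L,G \right)} = G - \sqrt{-2 + \left(2 \cdot 0 \left(-5 + 0\right) - L\right)} = G - \sqrt{-2 + \left(2 \cdot 0 \left(-5\right) - L\right)} = G - \sqrt{-2 + \left(0 - L\right)} = G - \sqrt{-2 - L}$)
$T{\left(-8,8 \right)} 244 = \left(8 - \sqrt{-2 - -8}\right) 244 = \left(8 - \sqrt{-2 + 8}\right) 244 = \left(8 - \sqrt{6}\right) 244 = 1952 - 244 \sqrt{6}$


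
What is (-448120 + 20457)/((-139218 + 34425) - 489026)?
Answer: 427663/593819 ≈ 0.72019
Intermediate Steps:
(-448120 + 20457)/((-139218 + 34425) - 489026) = -427663/(-104793 - 489026) = -427663/(-593819) = -427663*(-1/593819) = 427663/593819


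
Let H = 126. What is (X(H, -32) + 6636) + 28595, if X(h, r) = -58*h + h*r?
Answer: 23891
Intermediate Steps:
(X(H, -32) + 6636) + 28595 = (126*(-58 - 32) + 6636) + 28595 = (126*(-90) + 6636) + 28595 = (-11340 + 6636) + 28595 = -4704 + 28595 = 23891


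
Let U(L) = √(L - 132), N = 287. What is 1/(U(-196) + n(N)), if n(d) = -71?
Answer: -71/5369 - 2*I*√82/5369 ≈ -0.013224 - 0.0033732*I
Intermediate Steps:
U(L) = √(-132 + L)
1/(U(-196) + n(N)) = 1/(√(-132 - 196) - 71) = 1/(√(-328) - 71) = 1/(2*I*√82 - 71) = 1/(-71 + 2*I*√82)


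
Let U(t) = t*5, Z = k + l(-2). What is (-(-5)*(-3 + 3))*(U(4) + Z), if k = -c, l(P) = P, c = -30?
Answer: 0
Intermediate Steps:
k = 30 (k = -1*(-30) = 30)
Z = 28 (Z = 30 - 2 = 28)
U(t) = 5*t
(-(-5)*(-3 + 3))*(U(4) + Z) = (-(-5)*(-3 + 3))*(5*4 + 28) = (-(-5)*0)*(20 + 28) = -1*0*48 = 0*48 = 0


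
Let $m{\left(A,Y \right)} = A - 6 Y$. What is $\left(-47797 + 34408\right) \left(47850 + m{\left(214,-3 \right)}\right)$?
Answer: $-643769898$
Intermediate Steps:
$\left(-47797 + 34408\right) \left(47850 + m{\left(214,-3 \right)}\right) = \left(-47797 + 34408\right) \left(47850 + \left(214 - -18\right)\right) = - 13389 \left(47850 + \left(214 + 18\right)\right) = - 13389 \left(47850 + 232\right) = \left(-13389\right) 48082 = -643769898$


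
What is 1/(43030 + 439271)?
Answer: 1/482301 ≈ 2.0734e-6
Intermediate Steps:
1/(43030 + 439271) = 1/482301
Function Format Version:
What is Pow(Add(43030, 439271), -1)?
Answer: Rational(1, 482301) ≈ 2.0734e-6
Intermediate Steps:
Pow(Add(43030, 439271), -1) = Pow(482301, -1) = Rational(1, 482301)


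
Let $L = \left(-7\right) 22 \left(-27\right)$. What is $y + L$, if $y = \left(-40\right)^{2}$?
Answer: $5758$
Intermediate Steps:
$y = 1600$
$L = 4158$ ($L = \left(-154\right) \left(-27\right) = 4158$)
$y + L = 1600 + 4158 = 5758$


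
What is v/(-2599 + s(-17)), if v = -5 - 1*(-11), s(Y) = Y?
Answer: -1/436 ≈ -0.0022936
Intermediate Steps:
v = 6 (v = -5 + 11 = 6)
v/(-2599 + s(-17)) = 6/(-2599 - 17) = 6/(-2616) = 6*(-1/2616) = -1/436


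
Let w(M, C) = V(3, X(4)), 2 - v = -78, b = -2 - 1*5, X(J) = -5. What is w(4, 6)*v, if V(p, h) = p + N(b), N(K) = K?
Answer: -320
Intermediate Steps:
b = -7 (b = -2 - 5 = -7)
v = 80 (v = 2 - 1*(-78) = 2 + 78 = 80)
V(p, h) = -7 + p (V(p, h) = p - 7 = -7 + p)
w(M, C) = -4 (w(M, C) = -7 + 3 = -4)
w(4, 6)*v = -4*80 = -320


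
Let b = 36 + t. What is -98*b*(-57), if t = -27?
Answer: 50274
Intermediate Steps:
b = 9 (b = 36 - 27 = 9)
-98*b*(-57) = -98*9*(-57) = -882*(-57) = 50274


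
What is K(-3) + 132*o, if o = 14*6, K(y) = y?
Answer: 11085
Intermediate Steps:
o = 84
K(-3) + 132*o = -3 + 132*84 = -3 + 11088 = 11085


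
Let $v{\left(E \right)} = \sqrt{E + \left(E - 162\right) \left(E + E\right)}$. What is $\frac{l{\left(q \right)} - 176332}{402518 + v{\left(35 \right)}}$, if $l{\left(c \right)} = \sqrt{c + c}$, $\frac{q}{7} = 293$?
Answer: $- \frac{70976803976}{162020749179} + \frac{402518 \sqrt{4102}}{162020749179} - \frac{7 i \sqrt{741290}}{162020749179} + \frac{176332 i \sqrt{8855}}{162020749179} \approx -0.43791 + 0.00010238 i$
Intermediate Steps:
$q = 2051$ ($q = 7 \cdot 293 = 2051$)
$l{\left(c \right)} = \sqrt{2} \sqrt{c}$ ($l{\left(c \right)} = \sqrt{2 c} = \sqrt{2} \sqrt{c}$)
$v{\left(E \right)} = \sqrt{E + 2 E \left(-162 + E\right)}$ ($v{\left(E \right)} = \sqrt{E + \left(-162 + E\right) 2 E} = \sqrt{E + 2 E \left(-162 + E\right)}$)
$\frac{l{\left(q \right)} - 176332}{402518 + v{\left(35 \right)}} = \frac{\sqrt{2} \sqrt{2051} - 176332}{402518 + \sqrt{35 \left(-323 + 2 \cdot 35\right)}} = \frac{\sqrt{4102} - 176332}{402518 + \sqrt{35 \left(-323 + 70\right)}} = \frac{-176332 + \sqrt{4102}}{402518 + \sqrt{35 \left(-253\right)}} = \frac{-176332 + \sqrt{4102}}{402518 + \sqrt{-8855}} = \frac{-176332 + \sqrt{4102}}{402518 + i \sqrt{8855}}$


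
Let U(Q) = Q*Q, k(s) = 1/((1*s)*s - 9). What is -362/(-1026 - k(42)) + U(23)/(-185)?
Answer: -835001449/333116735 ≈ -2.5066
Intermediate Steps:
k(s) = 1/(-9 + s**2) (k(s) = 1/(s*s - 9) = 1/(s**2 - 9) = 1/(-9 + s**2))
U(Q) = Q**2
-362/(-1026 - k(42)) + U(23)/(-185) = -362/(-1026 - 1/(-9 + 42**2)) + 23**2/(-185) = -362/(-1026 - 1/(-9 + 1764)) + 529*(-1/185) = -362/(-1026 - 1/1755) - 529/185 = -362/(-1800631/1755) - 529/185 = -362*(-1755/1800631) - 529/185 = 635310/1800631 - 529/185 = -835001449/333116735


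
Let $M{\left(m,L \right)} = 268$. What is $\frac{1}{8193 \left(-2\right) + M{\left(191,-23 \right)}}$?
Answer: $- \frac{1}{16118} \approx -6.2042 \cdot 10^{-5}$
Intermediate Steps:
$\frac{1}{8193 \left(-2\right) + M{\left(191,-23 \right)}} = \frac{1}{8193 \left(-2\right) + 268} = \frac{1}{-16386 + 268} = \frac{1}{-16118} = - \frac{1}{16118}$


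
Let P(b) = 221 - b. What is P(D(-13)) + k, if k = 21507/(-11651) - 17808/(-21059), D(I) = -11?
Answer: 56677715983/245358409 ≈ 231.00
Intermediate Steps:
k = -245434905/245358409 (k = 21507*(-1/11651) - 17808*(-1/21059) = -21507/11651 + 17808/21059 = -245434905/245358409 ≈ -1.0003)
P(D(-13)) + k = (221 - 1*(-11)) - 245434905/245358409 = (221 + 11) - 245434905/245358409 = 232 - 245434905/245358409 = 56677715983/245358409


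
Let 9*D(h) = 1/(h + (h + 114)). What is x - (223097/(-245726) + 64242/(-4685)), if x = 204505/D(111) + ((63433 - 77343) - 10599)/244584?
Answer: 87065175882078238788509/140785767902520 ≈ 6.1842e+8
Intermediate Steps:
D(h) = 1/(9*(114 + 2*h)) (D(h) = 1/(9*(h + (h + 114))) = 1/(9*(h + (114 + h))) = 1/(9*(114 + 2*h)))
x = 151256400357571/244584 (x = 204505/((1/(18*(57 + 111)))) + ((63433 - 77343) - 10599)/244584 = 204505/(((1/18)/168)) + (-13910 - 10599)*(1/244584) = 204505/(((1/18)*(1/168))) - 24509*1/244584 = 204505/(1/3024) - 24509/244584 = 204505*3024 - 24509/244584 = 618423120 - 24509/244584 = 151256400357571/244584 ≈ 6.1842e+8)
x - (223097/(-245726) + 64242/(-4685)) = 151256400357571/244584 - (223097/(-245726) + 64242/(-4685)) = 151256400357571/244584 - (223097*(-1/245726) + 64242*(-1/4685)) = 151256400357571/244584 - (-223097/245726 - 64242/4685) = 151256400357571/244584 - 1*(-16831139137/1151226310) = 151256400357571/244584 + 16831139137/1151226310 = 87065175882078238788509/140785767902520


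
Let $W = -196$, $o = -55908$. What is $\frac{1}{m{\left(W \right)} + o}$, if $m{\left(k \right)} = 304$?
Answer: $- \frac{1}{55604} \approx -1.7984 \cdot 10^{-5}$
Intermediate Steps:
$\frac{1}{m{\left(W \right)} + o} = \frac{1}{304 - 55908} = \frac{1}{-55604} = - \frac{1}{55604}$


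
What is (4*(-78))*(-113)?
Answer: 35256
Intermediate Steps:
(4*(-78))*(-113) = -312*(-113) = 35256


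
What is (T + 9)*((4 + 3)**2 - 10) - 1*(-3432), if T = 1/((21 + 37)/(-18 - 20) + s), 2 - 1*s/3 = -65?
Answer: 14338311/3790 ≈ 3783.2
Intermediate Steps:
s = 201 (s = 6 - 3*(-65) = 6 + 195 = 201)
T = 19/3790 (T = 1/((21 + 37)/(-18 - 20) + 201) = 1/(58/(-38) + 201) = 1/(58*(-1/38) + 201) = 1/(-29/19 + 201) = 1/(3790/19) = 19/3790 ≈ 0.0050132)
(T + 9)*((4 + 3)**2 - 10) - 1*(-3432) = (19/3790 + 9)*((4 + 3)**2 - 10) - 1*(-3432) = 34129*(7**2 - 10)/3790 + 3432 = 34129*(49 - 10)/3790 + 3432 = (34129/3790)*39 + 3432 = 1331031/3790 + 3432 = 14338311/3790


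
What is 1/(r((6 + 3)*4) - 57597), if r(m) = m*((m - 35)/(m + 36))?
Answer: -2/115193 ≈ -1.7362e-5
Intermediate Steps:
r(m) = m*(-35 + m)/(36 + m) (r(m) = m*((-35 + m)/(36 + m)) = m*(-35 + m)/(36 + m))
1/(r((6 + 3)*4) - 57597) = 1/(((6 + 3)*4)*(-35 + (6 + 3)*4)/(36 + (6 + 3)*4) - 57597) = 1/((9*4)*(-35 + 9*4)/(36 + 9*4) - 57597) = 1/(36*(-35 + 36)/(36 + 36) - 57597) = 1/(36*1/72 - 57597) = 1/(36*(1/72)*1 - 57597) = 1/(½ - 57597) = 1/(-115193/2) = -2/115193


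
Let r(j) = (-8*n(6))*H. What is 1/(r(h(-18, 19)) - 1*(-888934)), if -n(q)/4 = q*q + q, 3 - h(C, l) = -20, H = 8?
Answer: 1/899686 ≈ 1.1115e-6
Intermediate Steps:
h(C, l) = 23 (h(C, l) = 3 - 1*(-20) = 3 + 20 = 23)
n(q) = -4*q - 4*q**2 (n(q) = -4*(q*q + q) = -4*(q**2 + q) = -4*(q + q**2) = -4*q - 4*q**2)
r(j) = 10752 (r(j) = -(-32)*6*(1 + 6)*8 = -(-32)*6*7*8 = -8*(-168)*8 = 1344*8 = 10752)
1/(r(h(-18, 19)) - 1*(-888934)) = 1/(10752 - 1*(-888934)) = 1/(10752 + 888934) = 1/899686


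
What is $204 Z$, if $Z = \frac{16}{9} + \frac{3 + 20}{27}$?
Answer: $\frac{4828}{9} \approx 536.44$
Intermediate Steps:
$Z = \frac{71}{27}$ ($Z = 16 \cdot \frac{1}{9} + 23 \cdot \frac{1}{27} = \frac{16}{9} + \frac{23}{27} = \frac{71}{27} \approx 2.6296$)
$204 Z = 204 \cdot \frac{71}{27} = \frac{4828}{9}$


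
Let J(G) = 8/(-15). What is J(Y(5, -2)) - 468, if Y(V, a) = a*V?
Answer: -7028/15 ≈ -468.53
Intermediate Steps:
Y(V, a) = V*a
J(G) = -8/15 (J(G) = 8*(-1/15) = -8/15)
J(Y(5, -2)) - 468 = -8/15 - 468 = -7028/15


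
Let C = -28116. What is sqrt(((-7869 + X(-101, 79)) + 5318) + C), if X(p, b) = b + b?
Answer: I*sqrt(30509) ≈ 174.67*I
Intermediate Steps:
X(p, b) = 2*b
sqrt(((-7869 + X(-101, 79)) + 5318) + C) = sqrt(((-7869 + 2*79) + 5318) - 28116) = sqrt(((-7869 + 158) + 5318) - 28116) = sqrt((-7711 + 5318) - 28116) = sqrt(-2393 - 28116) = sqrt(-30509) = I*sqrt(30509)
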